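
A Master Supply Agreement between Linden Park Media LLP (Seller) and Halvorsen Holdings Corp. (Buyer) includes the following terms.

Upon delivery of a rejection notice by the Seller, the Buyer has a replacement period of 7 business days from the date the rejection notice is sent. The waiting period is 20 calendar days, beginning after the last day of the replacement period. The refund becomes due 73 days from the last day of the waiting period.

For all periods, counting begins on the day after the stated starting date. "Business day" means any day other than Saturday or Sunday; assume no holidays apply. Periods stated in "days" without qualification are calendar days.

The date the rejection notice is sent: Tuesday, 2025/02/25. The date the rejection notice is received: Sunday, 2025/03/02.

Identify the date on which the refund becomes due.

The last day of the replacement period: 7 business days after Tuesday, 2025/02/25, skipping weekends — Feb 26, Feb 27, Feb 28, Mar 3, Mar 4, Mar 5, Mar 6 — lands on Thursday, 2025/03/06.
The last day of the waiting period: 20 calendar days after 2025/03/06 is 2025/03/26.
The date on which the refund becomes due: 2025/03/26 + 73 days = 2025/06/07.

2025/06/07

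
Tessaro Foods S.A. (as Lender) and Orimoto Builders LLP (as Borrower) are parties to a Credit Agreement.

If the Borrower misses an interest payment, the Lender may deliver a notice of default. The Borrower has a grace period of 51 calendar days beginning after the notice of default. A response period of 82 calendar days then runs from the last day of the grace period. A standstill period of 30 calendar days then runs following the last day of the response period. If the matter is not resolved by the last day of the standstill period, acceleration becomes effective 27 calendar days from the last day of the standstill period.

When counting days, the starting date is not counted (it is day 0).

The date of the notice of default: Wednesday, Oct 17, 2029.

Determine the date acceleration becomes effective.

Apr 25, 2030

The last day of the grace period: 51 calendar days after Oct 17, 2029 is Dec 7, 2029.
The last day of the response period: Dec 7, 2029 + 82 days = Feb 27, 2030.
The last day of the standstill period: 30 calendar days after Feb 27, 2030 is Mar 29, 2030.
Adding 27 calendar days to Mar 29, 2030 gives Apr 25, 2030, which is the date acceleration becomes effective.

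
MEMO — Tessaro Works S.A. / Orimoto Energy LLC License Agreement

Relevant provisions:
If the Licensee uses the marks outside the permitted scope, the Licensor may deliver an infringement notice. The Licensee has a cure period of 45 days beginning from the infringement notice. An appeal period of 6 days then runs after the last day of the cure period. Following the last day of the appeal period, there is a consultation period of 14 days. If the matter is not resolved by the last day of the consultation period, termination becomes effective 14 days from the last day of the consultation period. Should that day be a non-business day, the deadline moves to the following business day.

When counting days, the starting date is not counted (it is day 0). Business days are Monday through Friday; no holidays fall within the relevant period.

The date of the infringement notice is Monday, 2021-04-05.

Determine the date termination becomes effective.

The last day of the cure period: 45 calendar days after 2021-04-05 is 2021-05-20.
Adding 6 calendar days to 2021-05-20 gives 2021-05-26, which is the last day of the appeal period.
The last day of the consultation period: 14 calendar days after 2021-05-26 is 2021-06-09.
Adding 14 calendar days to 2021-06-09 gives 2021-06-23, which is the date termination becomes effective. 2021-06-23 is a Wednesday, so no roll-forward applies.

2021-06-23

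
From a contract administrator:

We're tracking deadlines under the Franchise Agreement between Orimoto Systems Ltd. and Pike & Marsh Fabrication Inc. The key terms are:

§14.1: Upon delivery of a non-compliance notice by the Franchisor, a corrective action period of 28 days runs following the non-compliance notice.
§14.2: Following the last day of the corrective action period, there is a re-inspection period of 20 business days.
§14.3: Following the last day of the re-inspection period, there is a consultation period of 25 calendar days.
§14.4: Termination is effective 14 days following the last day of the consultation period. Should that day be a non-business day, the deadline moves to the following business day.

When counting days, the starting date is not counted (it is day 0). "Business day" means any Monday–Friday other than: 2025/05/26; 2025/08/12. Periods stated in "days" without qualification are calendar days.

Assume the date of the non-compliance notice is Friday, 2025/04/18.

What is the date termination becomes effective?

Adding 28 calendar days to 2025/04/18 gives 2025/05/16, which is the last day of the corrective action period.
The last day of the re-inspection period: 20 business days after Friday, 2025/05/16, skipping weekends and the listed holiday on May 26 — May 19, May 20, May 21, May 22, …, Jun 12, Jun 13, Jun 16 — lands on Monday, 2025/06/16.
Adding 25 calendar days to 2025/06/16 gives 2025/07/11, which is the last day of the consultation period.
The date termination becomes effective: 14 calendar days after 2025/07/11 is 2025/07/25. 2025/07/25 is a Friday and is not a listed holiday, so no roll-forward applies.

2025/07/25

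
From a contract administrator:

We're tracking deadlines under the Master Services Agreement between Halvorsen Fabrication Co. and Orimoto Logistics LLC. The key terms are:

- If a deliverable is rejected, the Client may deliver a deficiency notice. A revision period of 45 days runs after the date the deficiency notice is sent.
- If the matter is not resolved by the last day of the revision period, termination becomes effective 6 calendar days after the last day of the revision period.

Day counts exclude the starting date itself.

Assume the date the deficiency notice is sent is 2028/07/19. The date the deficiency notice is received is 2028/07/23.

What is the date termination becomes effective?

2028/09/08

Adding 45 calendar days to 2028/07/19 gives 2028/09/02, which is the last day of the revision period.
The date termination becomes effective: 2028/09/02 + 6 days = 2028/09/08.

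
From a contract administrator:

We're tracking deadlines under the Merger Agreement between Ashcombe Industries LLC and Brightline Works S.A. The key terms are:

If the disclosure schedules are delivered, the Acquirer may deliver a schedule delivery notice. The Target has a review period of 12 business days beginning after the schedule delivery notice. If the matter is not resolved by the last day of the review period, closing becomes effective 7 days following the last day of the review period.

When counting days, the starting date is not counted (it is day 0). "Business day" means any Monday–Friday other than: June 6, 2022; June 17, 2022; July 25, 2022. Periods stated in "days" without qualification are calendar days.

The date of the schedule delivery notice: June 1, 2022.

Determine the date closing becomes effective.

The last day of the review period: 12 business days after Wednesday, June 1, 2022, skipping weekends and the listed holidays on Jun 6, Jun 17 — Jun 2, Jun 3, Jun 7, Jun 8, …, Jun 16, Jun 20, Jun 21 — lands on Tuesday, June 21, 2022.
The date closing becomes effective: June 21, 2022 + 7 days = June 28, 2022.

June 28, 2022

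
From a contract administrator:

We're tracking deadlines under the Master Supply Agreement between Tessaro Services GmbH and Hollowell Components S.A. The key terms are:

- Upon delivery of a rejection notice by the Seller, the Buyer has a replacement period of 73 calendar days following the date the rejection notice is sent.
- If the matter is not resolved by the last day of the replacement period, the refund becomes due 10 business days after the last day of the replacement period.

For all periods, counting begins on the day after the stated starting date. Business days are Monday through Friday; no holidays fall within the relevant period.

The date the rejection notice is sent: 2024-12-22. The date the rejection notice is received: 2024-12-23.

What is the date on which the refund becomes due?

The last day of the replacement period: 2024-12-22 + 73 days = 2025-03-05.
From Wednesday, 2025-03-05, 10 business days (Mar 6, Mar 7, Mar 10, Mar 11, Mar 12, Mar 13, Mar 14, Mar 17, Mar 18, Mar 19, skipping weekends) brings us to Wednesday, 2025-03-19, which is the date on which the refund becomes due.

2025-03-19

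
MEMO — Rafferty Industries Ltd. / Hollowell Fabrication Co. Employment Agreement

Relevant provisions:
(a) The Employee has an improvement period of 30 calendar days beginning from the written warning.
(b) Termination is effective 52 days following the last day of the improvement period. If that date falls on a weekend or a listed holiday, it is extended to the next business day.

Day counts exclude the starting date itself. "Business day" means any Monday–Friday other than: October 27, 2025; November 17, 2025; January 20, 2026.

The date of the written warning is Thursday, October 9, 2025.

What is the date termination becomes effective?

December 30, 2025

The last day of the improvement period: 30 calendar days after October 9, 2025 is November 8, 2025.
Adding 52 calendar days to November 8, 2025 gives December 30, 2025, which is the date termination becomes effective. December 30, 2025 is a Tuesday and is not a listed holiday, so no roll-forward applies.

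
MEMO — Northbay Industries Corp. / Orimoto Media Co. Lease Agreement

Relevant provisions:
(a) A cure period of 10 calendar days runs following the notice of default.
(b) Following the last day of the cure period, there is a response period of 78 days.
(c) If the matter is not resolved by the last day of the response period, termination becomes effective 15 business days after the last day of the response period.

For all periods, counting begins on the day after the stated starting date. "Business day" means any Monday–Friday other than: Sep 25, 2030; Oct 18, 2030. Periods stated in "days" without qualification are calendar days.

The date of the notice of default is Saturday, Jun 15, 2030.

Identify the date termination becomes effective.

Oct 3, 2030

The last day of the cure period: 10 calendar days after Jun 15, 2030 is Jun 25, 2030.
Adding 78 calendar days to Jun 25, 2030 gives Sep 11, 2030, which is the last day of the response period.
The date termination becomes effective: counting 15 business days from Wednesday, Sep 11, 2030 (Sep 12, Sep 13, Sep 16, Sep 17, …, Oct 1, Oct 2, Oct 3, skipping weekends and the listed holiday on Sep 25) reaches Thursday, Oct 3, 2030.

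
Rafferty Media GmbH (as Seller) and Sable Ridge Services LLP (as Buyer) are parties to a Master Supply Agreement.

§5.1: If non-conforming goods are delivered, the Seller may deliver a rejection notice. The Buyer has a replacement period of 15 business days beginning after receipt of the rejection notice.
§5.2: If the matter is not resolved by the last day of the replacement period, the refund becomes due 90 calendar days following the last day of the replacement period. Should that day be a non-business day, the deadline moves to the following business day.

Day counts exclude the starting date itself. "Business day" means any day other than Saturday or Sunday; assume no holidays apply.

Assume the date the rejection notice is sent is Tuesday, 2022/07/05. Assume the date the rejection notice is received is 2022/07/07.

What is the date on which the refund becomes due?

The last day of the replacement period: 15 business days after Thursday, 2022/07/07, skipping weekends — Jul 8, Jul 11, Jul 12, Jul 13, …, Jul 26, Jul 27, Jul 28 — lands on Thursday, 2022/07/28.
Adding 90 calendar days to 2022/07/28 gives 2022/10/26, which is the date on which the refund becomes due. 2022/10/26 is a Wednesday, so no roll-forward applies.

2022/10/26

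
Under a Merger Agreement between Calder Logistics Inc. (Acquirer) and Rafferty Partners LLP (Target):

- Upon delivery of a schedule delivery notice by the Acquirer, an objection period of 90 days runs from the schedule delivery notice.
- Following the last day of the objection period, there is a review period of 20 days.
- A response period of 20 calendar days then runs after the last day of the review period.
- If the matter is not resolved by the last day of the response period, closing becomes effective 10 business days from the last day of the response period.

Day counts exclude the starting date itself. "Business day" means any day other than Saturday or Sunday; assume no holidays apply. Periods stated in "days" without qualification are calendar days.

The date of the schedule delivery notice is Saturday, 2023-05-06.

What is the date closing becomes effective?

The last day of the objection period: 90 calendar days after 2023-05-06 is 2023-08-04.
Adding 20 calendar days to 2023-08-04 gives 2023-08-24, which is the last day of the review period.
The last day of the response period: 20 calendar days after 2023-08-24 is 2023-09-13.
The date closing becomes effective: counting 10 business days from Wednesday, 2023-09-13 (Sep 14, Sep 15, Sep 18, Sep 19, Sep 20, Sep 21, Sep 22, Sep 25, Sep 26, Sep 27, skipping weekends) reaches Wednesday, 2023-09-27.

2023-09-27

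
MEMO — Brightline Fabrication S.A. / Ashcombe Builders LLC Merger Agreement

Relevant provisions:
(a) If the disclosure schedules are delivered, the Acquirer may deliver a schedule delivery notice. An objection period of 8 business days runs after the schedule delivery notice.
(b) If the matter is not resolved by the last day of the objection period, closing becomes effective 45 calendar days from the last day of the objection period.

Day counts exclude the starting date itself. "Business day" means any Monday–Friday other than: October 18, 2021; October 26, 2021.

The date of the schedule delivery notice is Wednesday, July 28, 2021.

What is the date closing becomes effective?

The last day of the objection period: counting 8 business days from Wednesday, July 28, 2021 (Jul 29, Jul 30, Aug 2, Aug 3, Aug 4, Aug 5, Aug 6, Aug 9, skipping weekends) reaches Monday, August 9, 2021.
Adding 45 calendar days to August 9, 2021 gives September 23, 2021, which is the date closing becomes effective.

September 23, 2021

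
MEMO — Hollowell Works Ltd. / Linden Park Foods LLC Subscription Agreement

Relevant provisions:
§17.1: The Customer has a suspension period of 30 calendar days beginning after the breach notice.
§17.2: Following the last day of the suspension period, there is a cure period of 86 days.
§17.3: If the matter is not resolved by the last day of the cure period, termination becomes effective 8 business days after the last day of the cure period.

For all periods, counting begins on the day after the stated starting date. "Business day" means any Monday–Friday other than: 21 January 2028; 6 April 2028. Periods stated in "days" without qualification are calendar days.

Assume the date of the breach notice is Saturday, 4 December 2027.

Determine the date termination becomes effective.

11 April 2028

The last day of the suspension period: 4 December 2027 + 30 days = 3 January 2028.
Adding 86 calendar days to 3 January 2028 gives 29 March 2028, which is the last day of the cure period.
The date termination becomes effective: counting 8 business days from Wednesday, 29 March 2028 (Mar 30, Mar 31, Apr 3, Apr 4, Apr 5, Apr 7, Apr 10, Apr 11, skipping weekends and the listed holiday on Apr 6) reaches Tuesday, 11 April 2028.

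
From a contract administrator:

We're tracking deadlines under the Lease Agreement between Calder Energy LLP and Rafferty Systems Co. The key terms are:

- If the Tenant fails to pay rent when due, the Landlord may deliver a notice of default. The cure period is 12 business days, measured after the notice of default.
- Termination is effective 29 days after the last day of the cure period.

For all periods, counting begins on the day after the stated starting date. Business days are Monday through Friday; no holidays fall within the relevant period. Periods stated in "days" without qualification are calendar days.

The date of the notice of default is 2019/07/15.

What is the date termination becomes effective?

The last day of the cure period: counting 12 business days from Monday, 2019/07/15 (Jul 16, Jul 17, Jul 18, Jul 19, …, Jul 29, Jul 30, Jul 31, skipping weekends) reaches Wednesday, 2019/07/31.
The date termination becomes effective: 29 calendar days after 2019/07/31 is 2019/08/29.

2019/08/29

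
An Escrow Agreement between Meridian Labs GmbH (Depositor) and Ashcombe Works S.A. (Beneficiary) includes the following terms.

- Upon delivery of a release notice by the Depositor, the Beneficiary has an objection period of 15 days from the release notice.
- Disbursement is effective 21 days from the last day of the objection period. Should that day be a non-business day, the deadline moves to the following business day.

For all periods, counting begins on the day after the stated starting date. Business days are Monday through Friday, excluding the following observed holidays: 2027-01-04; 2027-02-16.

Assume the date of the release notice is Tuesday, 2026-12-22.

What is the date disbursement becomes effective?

2027-01-27

The last day of the objection period: 2026-12-22 + 15 days = 2027-01-06.
The date disbursement becomes effective: 21 calendar days after 2027-01-06 is 2027-01-27. 2027-01-27 is a Wednesday and is not a listed holiday, so no roll-forward applies.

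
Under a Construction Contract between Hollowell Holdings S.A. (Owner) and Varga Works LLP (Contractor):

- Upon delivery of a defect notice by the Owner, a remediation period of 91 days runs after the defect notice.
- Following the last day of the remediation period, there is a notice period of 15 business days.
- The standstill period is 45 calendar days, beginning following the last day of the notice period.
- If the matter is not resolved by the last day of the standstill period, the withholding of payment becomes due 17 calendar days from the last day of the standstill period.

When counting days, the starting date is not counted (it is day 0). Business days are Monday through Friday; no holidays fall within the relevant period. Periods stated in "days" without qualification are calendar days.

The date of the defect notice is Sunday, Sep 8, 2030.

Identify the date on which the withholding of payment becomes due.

Feb 27, 2031

The last day of the remediation period: 91 calendar days after Sep 8, 2030 is Dec 8, 2030.
The last day of the notice period: 15 business days after Sunday, Dec 8, 2030, skipping weekends — Dec 9, Dec 10, Dec 11, Dec 12, …, Dec 25, Dec 26, Dec 27 — lands on Friday, Dec 27, 2030.
The last day of the standstill period: Dec 27, 2030 + 45 days = Feb 10, 2031.
The date on which the withholding of payment becomes due: Feb 10, 2031 + 17 days = Feb 27, 2031.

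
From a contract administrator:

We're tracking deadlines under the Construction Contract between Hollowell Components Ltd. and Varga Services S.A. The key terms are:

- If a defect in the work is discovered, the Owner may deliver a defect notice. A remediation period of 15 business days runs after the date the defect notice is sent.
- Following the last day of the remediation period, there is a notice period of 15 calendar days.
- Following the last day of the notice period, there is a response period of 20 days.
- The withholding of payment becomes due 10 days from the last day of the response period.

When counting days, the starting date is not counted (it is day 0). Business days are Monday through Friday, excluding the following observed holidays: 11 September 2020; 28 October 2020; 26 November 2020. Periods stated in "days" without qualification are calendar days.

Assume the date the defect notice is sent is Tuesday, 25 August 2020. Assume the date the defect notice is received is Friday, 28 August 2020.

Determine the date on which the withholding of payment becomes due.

31 October 2020

The last day of the remediation period: 15 business days after Tuesday, 25 August 2020, skipping weekends and the listed holiday on Sep 11 — Aug 26, Aug 27, Aug 28, Aug 31, …, Sep 14, Sep 15, Sep 16 — lands on Wednesday, 16 September 2020.
The last day of the notice period: 15 calendar days after 16 September 2020 is 1 October 2020.
Adding 20 calendar days to 1 October 2020 gives 21 October 2020, which is the last day of the response period.
The date on which the withholding of payment becomes due: 21 October 2020 + 10 days = 31 October 2020.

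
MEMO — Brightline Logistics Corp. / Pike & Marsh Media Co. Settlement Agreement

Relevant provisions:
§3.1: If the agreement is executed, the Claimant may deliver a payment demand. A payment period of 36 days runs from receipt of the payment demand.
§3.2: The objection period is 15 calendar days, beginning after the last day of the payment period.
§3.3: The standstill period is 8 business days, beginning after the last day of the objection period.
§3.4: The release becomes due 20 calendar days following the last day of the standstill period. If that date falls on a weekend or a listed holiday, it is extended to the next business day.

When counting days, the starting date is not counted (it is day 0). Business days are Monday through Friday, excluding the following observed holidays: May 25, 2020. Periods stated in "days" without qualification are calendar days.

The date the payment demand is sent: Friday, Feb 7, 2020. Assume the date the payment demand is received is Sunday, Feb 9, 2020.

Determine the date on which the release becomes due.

Adding 36 calendar days to Feb 9, 2020 gives Mar 16, 2020, which is the last day of the payment period.
Adding 15 calendar days to Mar 16, 2020 gives Mar 31, 2020, which is the last day of the objection period.
The last day of the standstill period: 8 business days after Tuesday, Mar 31, 2020, skipping weekends — Apr 1, Apr 2, Apr 3, Apr 6, Apr 7, Apr 8, Apr 9, Apr 10 — lands on Friday, Apr 10, 2020.
The date on which the release becomes due: 20 calendar days after Apr 10, 2020 is Apr 30, 2020. Apr 30, 2020 is a Thursday and is not a listed holiday, so no roll-forward applies.

Apr 30, 2020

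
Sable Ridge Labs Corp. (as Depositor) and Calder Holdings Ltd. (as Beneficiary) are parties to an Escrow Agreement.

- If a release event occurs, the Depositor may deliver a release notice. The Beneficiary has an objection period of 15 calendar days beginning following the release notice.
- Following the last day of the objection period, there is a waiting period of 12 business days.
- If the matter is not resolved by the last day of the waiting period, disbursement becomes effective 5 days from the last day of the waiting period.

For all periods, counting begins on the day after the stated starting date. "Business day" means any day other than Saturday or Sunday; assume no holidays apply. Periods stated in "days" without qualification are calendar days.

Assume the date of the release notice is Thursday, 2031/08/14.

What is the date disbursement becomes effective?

2031/09/21

The last day of the objection period: 15 calendar days after 2031/08/14 is 2031/08/29.
The last day of the waiting period: 12 business days after Friday, 2031/08/29, skipping weekends — Sep 1, Sep 2, Sep 3, Sep 4, …, Sep 12, Sep 15, Sep 16 — lands on Tuesday, 2031/09/16.
The date disbursement becomes effective: 5 calendar days after 2031/09/16 is 2031/09/21.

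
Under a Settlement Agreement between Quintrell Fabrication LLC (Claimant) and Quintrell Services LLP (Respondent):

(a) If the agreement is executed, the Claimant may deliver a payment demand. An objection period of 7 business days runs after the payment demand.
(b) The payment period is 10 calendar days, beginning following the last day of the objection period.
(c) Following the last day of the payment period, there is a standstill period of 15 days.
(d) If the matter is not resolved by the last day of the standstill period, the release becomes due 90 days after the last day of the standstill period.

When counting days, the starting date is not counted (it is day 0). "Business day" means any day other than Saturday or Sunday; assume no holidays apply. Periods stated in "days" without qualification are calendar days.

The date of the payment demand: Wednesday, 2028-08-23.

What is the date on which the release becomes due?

From Wednesday, 2028-08-23, 7 business days (Aug 24, Aug 25, Aug 28, Aug 29, Aug 30, Aug 31, Sep 1, skipping weekends) brings us to Friday, 2028-09-01, which is the last day of the objection period.
The last day of the payment period: 10 calendar days after 2028-09-01 is 2028-09-11.
The last day of the standstill period: 15 calendar days after 2028-09-11 is 2028-09-26.
The date on which the release becomes due: 2028-09-26 + 90 days = 2028-12-25.

2028-12-25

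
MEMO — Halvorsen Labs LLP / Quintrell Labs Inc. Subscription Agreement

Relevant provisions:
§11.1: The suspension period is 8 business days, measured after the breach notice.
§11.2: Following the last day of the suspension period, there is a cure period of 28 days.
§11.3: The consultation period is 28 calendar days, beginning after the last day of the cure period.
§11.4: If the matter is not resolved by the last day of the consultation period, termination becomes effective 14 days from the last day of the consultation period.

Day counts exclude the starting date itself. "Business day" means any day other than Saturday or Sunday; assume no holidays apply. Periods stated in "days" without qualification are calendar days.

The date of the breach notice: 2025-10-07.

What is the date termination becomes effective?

The last day of the suspension period: counting 8 business days from Tuesday, 2025-10-07 (Oct 8, Oct 9, Oct 10, Oct 13, Oct 14, Oct 15, Oct 16, Oct 17, skipping weekends) reaches Friday, 2025-10-17.
The last day of the cure period: 28 calendar days after 2025-10-17 is 2025-11-14.
The last day of the consultation period: 28 calendar days after 2025-11-14 is 2025-12-12.
Adding 14 calendar days to 2025-12-12 gives 2025-12-26, which is the date termination becomes effective.

2025-12-26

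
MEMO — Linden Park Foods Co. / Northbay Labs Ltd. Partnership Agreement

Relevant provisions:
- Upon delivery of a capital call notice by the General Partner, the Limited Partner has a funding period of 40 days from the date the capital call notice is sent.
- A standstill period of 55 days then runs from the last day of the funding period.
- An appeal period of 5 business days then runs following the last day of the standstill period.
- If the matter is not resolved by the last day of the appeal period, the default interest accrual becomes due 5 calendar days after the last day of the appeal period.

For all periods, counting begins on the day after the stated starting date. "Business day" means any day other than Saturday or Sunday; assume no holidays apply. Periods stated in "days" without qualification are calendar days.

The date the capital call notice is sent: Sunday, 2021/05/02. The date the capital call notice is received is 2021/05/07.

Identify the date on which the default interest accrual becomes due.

2021/08/17

Adding 40 calendar days to 2021/05/02 gives 2021/06/11, which is the last day of the funding period.
The last day of the standstill period: 2021/06/11 + 55 days = 2021/08/05.
From Thursday, 2021/08/05, 5 business days (Aug 6, Aug 9, Aug 10, Aug 11, Aug 12, skipping weekends) brings us to Thursday, 2021/08/12, which is the last day of the appeal period.
The date on which the default interest accrual becomes due: 2021/08/12 + 5 days = 2021/08/17.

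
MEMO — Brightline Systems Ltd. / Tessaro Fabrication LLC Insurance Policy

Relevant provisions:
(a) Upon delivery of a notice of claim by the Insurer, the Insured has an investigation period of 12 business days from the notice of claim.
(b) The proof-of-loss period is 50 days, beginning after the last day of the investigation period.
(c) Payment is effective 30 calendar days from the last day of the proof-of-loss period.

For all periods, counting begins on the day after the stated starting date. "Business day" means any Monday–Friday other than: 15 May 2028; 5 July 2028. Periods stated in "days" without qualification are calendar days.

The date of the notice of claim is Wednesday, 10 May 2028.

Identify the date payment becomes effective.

The last day of the investigation period: counting 12 business days from Wednesday, 10 May 2028 (May 11, May 12, May 16, May 17, …, May 25, May 26, May 29, skipping weekends and the listed holiday on May 15) reaches Monday, 29 May 2028.
Adding 50 calendar days to 29 May 2028 gives 18 July 2028, which is the last day of the proof-of-loss period.
The date payment becomes effective: 30 calendar days after 18 July 2028 is 17 August 2028.

17 August 2028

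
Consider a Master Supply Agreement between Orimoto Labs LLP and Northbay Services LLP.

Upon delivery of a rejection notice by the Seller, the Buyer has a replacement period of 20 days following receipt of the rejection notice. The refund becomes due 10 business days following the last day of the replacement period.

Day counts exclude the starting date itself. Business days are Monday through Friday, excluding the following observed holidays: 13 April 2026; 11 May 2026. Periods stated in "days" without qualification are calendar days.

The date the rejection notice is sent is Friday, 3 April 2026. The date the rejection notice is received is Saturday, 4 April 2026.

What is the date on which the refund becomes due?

Adding 20 calendar days to 4 April 2026 gives 24 April 2026, which is the last day of the replacement period.
The date on which the refund becomes due: counting 10 business days from Friday, 24 April 2026 (Apr 27, Apr 28, Apr 29, Apr 30, May 1, May 4, May 5, May 6, May 7, May 8, skipping weekends) reaches Friday, 8 May 2026.

8 May 2026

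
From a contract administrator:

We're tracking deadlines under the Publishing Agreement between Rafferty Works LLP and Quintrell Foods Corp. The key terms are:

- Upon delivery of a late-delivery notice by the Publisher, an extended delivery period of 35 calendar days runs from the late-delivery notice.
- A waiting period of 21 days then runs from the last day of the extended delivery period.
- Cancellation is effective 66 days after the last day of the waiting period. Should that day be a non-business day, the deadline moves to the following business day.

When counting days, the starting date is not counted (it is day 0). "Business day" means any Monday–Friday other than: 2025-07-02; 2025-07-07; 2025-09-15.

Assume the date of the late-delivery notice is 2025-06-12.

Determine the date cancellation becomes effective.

2025-10-13

The last day of the extended delivery period: 2025-06-12 + 35 days = 2025-07-17.
The last day of the waiting period: 21 calendar days after 2025-07-17 is 2025-08-07.
The date cancellation becomes effective: 66 calendar days after 2025-08-07 is 2025-10-12. That falls on a Sunday, so it rolls to the next business day, Monday, 2025-10-13.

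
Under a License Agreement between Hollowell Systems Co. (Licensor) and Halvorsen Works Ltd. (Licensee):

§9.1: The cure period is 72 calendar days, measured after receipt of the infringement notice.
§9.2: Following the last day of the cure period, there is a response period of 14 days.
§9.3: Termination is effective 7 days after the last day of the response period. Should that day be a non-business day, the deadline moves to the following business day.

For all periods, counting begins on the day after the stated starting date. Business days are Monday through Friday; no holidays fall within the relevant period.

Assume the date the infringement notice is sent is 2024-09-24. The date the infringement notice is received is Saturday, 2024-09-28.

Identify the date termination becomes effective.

2024-12-30

The last day of the cure period: 2024-09-28 + 72 days = 2024-12-09.
Adding 14 calendar days to 2024-12-09 gives 2024-12-23, which is the last day of the response period.
The date termination becomes effective: 7 calendar days after 2024-12-23 is 2024-12-30. 2024-12-30 is a Monday, so no roll-forward applies.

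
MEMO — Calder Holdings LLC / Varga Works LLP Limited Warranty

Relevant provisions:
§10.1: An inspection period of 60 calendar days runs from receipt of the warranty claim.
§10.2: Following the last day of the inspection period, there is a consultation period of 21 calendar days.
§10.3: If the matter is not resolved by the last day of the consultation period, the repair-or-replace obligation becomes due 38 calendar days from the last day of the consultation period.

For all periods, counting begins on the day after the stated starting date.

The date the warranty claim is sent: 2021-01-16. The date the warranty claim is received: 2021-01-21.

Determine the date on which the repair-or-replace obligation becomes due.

The last day of the inspection period: 2021-01-21 + 60 days = 2021-03-22.
Adding 21 calendar days to 2021-03-22 gives 2021-04-12, which is the last day of the consultation period.
The date on which the repair-or-replace obligation becomes due: 38 calendar days after 2021-04-12 is 2021-05-20.

2021-05-20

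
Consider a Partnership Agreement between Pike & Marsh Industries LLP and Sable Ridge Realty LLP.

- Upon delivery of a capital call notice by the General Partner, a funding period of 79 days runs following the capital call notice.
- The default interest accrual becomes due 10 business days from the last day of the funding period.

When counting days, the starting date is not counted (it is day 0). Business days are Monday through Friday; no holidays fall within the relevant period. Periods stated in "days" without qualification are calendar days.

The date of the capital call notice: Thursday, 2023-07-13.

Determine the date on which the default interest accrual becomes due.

2023-10-13

Adding 79 calendar days to 2023-07-13 gives 2023-09-30, which is the last day of the funding period.
The date on which the default interest accrual becomes due: counting 10 business days from Saturday, 2023-09-30 (Oct 2, Oct 3, Oct 4, Oct 5, Oct 6, Oct 9, Oct 10, Oct 11, Oct 12, Oct 13, skipping weekends) reaches Friday, 2023-10-13.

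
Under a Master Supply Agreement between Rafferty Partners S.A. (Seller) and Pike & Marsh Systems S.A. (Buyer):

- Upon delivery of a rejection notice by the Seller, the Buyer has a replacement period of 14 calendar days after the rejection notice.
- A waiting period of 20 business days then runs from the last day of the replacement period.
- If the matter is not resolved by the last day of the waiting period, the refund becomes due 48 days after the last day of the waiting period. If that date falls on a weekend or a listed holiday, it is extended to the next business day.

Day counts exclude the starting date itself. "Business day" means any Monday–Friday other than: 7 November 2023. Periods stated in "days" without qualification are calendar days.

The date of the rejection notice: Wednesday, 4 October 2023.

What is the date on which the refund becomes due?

The last day of the replacement period: 14 calendar days after 4 October 2023 is 18 October 2023.
From Wednesday, 18 October 2023, 20 business days (Oct 19, Oct 20, Oct 23, Oct 24, …, Nov 14, Nov 15, Nov 16, skipping weekends and the listed holiday on Nov 7) brings us to Thursday, 16 November 2023, which is the last day of the waiting period.
The date on which the refund becomes due: 16 November 2023 + 48 days = 3 January 2024. 3 January 2024 is a Wednesday and is not a listed holiday, so no roll-forward applies.

3 January 2024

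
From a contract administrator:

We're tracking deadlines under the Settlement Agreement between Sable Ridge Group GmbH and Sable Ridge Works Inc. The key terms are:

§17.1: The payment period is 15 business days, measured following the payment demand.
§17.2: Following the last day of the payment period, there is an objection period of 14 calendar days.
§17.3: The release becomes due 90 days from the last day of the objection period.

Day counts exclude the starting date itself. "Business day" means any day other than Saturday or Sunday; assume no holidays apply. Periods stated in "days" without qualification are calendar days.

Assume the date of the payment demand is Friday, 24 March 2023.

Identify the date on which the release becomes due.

27 July 2023

The last day of the payment period: counting 15 business days from Friday, 24 March 2023 (Mar 27, Mar 28, Mar 29, Mar 30, …, Apr 12, Apr 13, Apr 14, skipping weekends) reaches Friday, 14 April 2023.
Adding 14 calendar days to 14 April 2023 gives 28 April 2023, which is the last day of the objection period.
The date on which the release becomes due: 90 calendar days after 28 April 2023 is 27 July 2023.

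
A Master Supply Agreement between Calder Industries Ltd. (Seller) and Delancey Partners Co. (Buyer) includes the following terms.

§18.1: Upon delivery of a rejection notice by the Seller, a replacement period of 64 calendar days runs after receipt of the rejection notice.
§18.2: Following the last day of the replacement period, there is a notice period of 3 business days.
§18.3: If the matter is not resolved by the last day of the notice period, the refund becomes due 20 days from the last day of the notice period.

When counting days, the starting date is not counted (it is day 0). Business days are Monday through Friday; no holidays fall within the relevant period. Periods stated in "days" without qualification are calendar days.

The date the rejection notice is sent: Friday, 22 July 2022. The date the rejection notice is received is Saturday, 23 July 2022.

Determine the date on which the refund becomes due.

The last day of the replacement period: 23 July 2022 + 64 days = 25 September 2022.
The last day of the notice period: 3 business days after Sunday, 25 September 2022, skipping weekends — Sep 26, Sep 27, Sep 28 — lands on Wednesday, 28 September 2022.
Adding 20 calendar days to 28 September 2022 gives 18 October 2022, which is the date on which the refund becomes due.

18 October 2022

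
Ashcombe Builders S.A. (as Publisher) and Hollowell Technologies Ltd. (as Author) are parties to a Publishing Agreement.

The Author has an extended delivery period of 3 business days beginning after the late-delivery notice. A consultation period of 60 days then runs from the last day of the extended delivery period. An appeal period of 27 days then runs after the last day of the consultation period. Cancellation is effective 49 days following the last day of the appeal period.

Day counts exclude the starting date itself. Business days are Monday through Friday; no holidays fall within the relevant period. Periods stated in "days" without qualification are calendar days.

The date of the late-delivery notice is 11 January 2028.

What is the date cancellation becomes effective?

29 May 2028

The last day of the extended delivery period: 3 business days after Tuesday, 11 January 2028, skipping weekends — Jan 12, Jan 13, Jan 14 — lands on Friday, 14 January 2028.
Adding 60 calendar days to 14 January 2028 gives 14 March 2028, which is the last day of the consultation period.
The last day of the appeal period: 27 calendar days after 14 March 2028 is 10 April 2028.
Adding 49 calendar days to 10 April 2028 gives 29 May 2028, which is the date cancellation becomes effective.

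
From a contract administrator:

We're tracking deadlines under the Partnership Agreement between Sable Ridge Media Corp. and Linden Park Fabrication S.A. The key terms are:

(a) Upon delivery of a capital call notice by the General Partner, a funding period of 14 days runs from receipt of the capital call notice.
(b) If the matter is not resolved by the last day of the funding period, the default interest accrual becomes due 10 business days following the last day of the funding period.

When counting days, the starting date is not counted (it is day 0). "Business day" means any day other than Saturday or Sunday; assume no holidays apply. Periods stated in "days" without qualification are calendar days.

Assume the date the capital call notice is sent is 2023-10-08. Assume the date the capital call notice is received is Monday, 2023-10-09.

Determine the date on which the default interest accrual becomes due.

2023-11-06

Adding 14 calendar days to 2023-10-09 gives 2023-10-23, which is the last day of the funding period.
From Monday, 2023-10-23, 10 business days (Oct 24, Oct 25, Oct 26, Oct 27, Oct 30, Oct 31, Nov 1, Nov 2, Nov 3, Nov 6, skipping weekends) brings us to Monday, 2023-11-06, which is the date on which the default interest accrual becomes due.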